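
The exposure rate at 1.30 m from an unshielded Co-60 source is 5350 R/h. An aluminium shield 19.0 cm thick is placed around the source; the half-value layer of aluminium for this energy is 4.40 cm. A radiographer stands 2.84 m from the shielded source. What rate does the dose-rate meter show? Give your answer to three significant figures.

56.2 R/h

Distance alone: (1.30/2.84)² = 0.2095, so 5350 × 0.2095 = 1121 R/h.
Shield: 19.0/4.40 = 4.318 half-value layers → attenuation 2^(−4.318) = 0.05014.
Combined: 1121 × 0.05014 = 56.21 R/h.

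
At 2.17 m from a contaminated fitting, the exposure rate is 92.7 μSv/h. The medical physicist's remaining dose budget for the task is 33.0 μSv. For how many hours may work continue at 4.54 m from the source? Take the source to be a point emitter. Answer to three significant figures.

Applying the 1/r² law, rate at 4.54 m:
92.7 × (2.17/4.54)² = 92.7 × 0.2285 = 21.18 μSv/h.
Stay time = 33.0 μSv ÷ 21.18 μSv/h = 1.558 h.

1.56 h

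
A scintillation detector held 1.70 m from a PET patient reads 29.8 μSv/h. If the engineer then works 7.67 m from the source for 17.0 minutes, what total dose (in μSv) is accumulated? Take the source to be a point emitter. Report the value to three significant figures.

By the inverse-square law, rate at 7.67 m:
29.8 × (1.70/7.67)² = 29.8 × 0.04913 = 1.464 μSv/h.
Dose = rate × time = 1.464 μSv/h × 0.2833 h = 0.4148 μSv.

0.415 μSv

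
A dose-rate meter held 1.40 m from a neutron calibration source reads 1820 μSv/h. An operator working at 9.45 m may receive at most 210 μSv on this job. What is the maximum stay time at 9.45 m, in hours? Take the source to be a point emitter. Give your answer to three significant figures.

5.26 h

Applying the 1/r² law, rate at 9.45 m:
1820 × (1.40/9.45)² = 1820 × 0.02195 = 39.95 μSv/h.
Stay time = 210 μSv ÷ 39.95 μSv/h = 5.257 h.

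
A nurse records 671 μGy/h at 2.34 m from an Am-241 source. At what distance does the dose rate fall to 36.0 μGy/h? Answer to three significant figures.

10.1 m

By the inverse-square law, d₂ = d₁·√(I₁/I₂).
I₁/I₂ = 671/36.0 = 18.64, so d₂ = 2.34 × √18.64 = 10.10 m.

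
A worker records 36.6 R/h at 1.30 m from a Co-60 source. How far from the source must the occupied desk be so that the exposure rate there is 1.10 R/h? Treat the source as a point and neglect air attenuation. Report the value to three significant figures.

Using I₁d₁² = I₂d₂², d₂ = d₁·√(I₁/I₂).
I₁/I₂ = 36.6/1.10 = 33.27, so d₂ = 1.30 × √33.27 = 7.498 m.

7.50 m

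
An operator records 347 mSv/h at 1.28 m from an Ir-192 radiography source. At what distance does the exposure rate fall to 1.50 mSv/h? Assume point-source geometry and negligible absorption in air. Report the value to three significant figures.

By the inverse-square law, d₂ = d₁·√(I₁/I₂).
I₁/I₂ = 347/1.50 = 231.3, so d₂ = 1.28 × √231.3 = 19.47 m.

19.5 m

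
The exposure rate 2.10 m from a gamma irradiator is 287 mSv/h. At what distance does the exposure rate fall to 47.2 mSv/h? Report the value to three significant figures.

Using I₁d₁² = I₂d₂², d₂ = d₁·√(I₁/I₂).
I₁/I₂ = 287/47.2 = 6.081, so d₂ = 2.10 × √6.081 = 5.179 m.

5.18 m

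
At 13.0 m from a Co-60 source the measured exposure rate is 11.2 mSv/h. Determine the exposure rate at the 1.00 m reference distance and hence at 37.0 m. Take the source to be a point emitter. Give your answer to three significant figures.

By the inverse-square law,
At 1.00 m: 11.2 × (13.0/1.00)² = 11.2 × 169.0 = 1893 mSv/h
At 37.0 m: (1.00/37.0)² = 0.0007305, so 1893 × 0.0007305 = 1.383 mSv/h.

1890 mSv/h; 1.38 mSv/h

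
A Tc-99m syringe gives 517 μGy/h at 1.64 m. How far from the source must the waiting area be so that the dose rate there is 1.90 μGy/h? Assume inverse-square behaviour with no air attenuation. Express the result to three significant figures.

27.1 m

Intensity scales as (d₁/d₂)², so d₂ = d₁·√(I₁/I₂).
I₁/I₂ = 517/1.90 = 272.1, so d₂ = 1.64 × √272.1 = 27.05 m.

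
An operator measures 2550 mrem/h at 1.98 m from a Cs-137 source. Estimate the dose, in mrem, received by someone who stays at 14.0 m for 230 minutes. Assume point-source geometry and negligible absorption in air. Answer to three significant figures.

196 mrem

Using I₁d₁² = I₂d₂², rate at 14.0 m:
2550 × (1.98/14.0)² = 2550 × 0.02000 = 51.00 mrem/h.
Dose = rate × time = 51.00 mrem/h × 3.833 h = 195.5 mrem.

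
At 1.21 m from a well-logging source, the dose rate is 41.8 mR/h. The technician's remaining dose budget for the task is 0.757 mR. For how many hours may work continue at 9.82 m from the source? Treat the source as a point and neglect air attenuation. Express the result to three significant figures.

1.19 h

Using I₁d₁² = I₂d₂², rate at 9.82 m:
41.8 × (1.21/9.82)² = 41.8 × 0.01518 = 0.6345 mR/h.
Stay time = 0.757 mR ÷ 0.6345 mR/h = 1.193 h.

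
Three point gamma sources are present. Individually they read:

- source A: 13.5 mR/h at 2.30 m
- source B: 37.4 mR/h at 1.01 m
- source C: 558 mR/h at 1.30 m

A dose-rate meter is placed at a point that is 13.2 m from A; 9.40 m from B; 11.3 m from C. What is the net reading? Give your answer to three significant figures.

8.23 mR/h

Each source contributes Iᵢ·(dᵢ/rᵢ)²; contributions add.
A: 13.5 × (2.30/13.2)² = 0.4099 mR/h
B: 37.4 × (1.01/9.40)² = 0.4318 mR/h
C: 558 × (1.30/11.3)² = 7.385 mR/h
Total = 0.4099 + 0.4318 + 7.385 = 8.227 mR/h.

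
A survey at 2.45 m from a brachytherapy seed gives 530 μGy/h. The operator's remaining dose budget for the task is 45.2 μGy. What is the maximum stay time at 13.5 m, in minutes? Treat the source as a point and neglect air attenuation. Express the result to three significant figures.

155 min

Using I₁d₁² = I₂d₂², rate at 13.5 m:
(2.45/13.5)² = 0.03294, so 530 × 0.03294 = 17.46 μGy/h.
Stay time = 45.2 μGy ÷ 17.46 μGy/h = 2.589 h = 155.3 min.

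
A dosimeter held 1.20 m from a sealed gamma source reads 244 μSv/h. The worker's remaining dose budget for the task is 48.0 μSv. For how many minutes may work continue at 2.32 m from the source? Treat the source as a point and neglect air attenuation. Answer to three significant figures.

Since intensity falls as 1/r², rate at 2.32 m:
(1.20/2.32)² = 0.2675, so 244 × 0.2675 = 65.27 μSv/h.
Stay time = 48.0 μSv ÷ 65.27 μSv/h = 0.7354 h = 44.12 min.

44.1 min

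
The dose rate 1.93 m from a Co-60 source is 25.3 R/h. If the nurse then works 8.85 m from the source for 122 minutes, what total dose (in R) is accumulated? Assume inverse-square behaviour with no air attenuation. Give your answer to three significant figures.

2.45 R

Since intensity falls as 1/r², rate at 8.85 m:
25.3 × (1.93/8.85)² = 25.3 × 0.04756 = 1.203 R/h.
Dose = rate × time = 1.203 R/h × 2.033 h = 2.446 R.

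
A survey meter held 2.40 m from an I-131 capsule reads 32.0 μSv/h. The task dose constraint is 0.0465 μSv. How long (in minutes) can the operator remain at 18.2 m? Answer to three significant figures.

Applying the 1/r² law, rate at 18.2 m:
(2.40/18.2)² = 0.01739, so 32.0 × 0.01739 = 0.5565 μSv/h.
Stay time = 0.0465 μSv ÷ 0.5565 μSv/h = 0.08356 h = 5.014 min.

5.01 min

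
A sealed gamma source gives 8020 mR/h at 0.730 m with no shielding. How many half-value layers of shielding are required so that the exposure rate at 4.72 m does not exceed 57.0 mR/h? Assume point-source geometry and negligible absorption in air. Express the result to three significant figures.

1.75 half-value layers

At 4.72 m, distance alone gives (0.730/4.72)² = 0.02392, so 8020 × 0.02392 = 191.8 mR/h.
Further attenuation needed: 191.8/57.0 = 3.365.
n = log₂(3.365) = 1.751 half-value layers.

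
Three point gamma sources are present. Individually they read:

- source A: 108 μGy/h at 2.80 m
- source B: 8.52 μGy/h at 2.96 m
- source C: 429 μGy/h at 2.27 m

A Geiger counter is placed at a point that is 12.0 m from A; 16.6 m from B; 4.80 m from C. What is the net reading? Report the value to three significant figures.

102 μGy/h

Each source contributes Iᵢ·(dᵢ/rᵢ)²; contributions add.
A: 108 × (2.80/12.0)² = 5.880 μGy/h
B: 8.52 × (2.96/16.6)² = 0.2709 μGy/h
C: 429 × (2.27/4.80)² = 95.95 μGy/h
Total = 5.880 + 0.2709 + 95.95 = 102.1 μGy/h.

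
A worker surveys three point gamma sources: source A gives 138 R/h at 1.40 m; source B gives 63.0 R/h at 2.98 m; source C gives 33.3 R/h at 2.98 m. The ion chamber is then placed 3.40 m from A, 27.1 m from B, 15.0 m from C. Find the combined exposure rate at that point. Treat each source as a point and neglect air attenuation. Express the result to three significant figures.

Each source contributes Iᵢ·(dᵢ/rᵢ)²; contributions add.
A: 138 × (1.40/3.40)² = 23.40 R/h
B: 63.0 × (2.98/27.1)² = 0.7618 R/h
C: 33.3 × (2.98/15.0)² = 1.314 R/h
Total = 23.40 + 0.7618 + 1.314 = 25.48 R/h.

25.5 R/h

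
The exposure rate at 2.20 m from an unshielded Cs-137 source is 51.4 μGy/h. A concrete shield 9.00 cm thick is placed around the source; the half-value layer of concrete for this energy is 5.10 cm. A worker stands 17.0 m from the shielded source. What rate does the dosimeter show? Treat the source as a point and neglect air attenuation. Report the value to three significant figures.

Distance alone: (2.20/17.0)² = 0.01675, so 51.4 × 0.01675 = 0.8609 μGy/h.
Shield: 9.00/5.10 = 1.765 half-value layers → attenuation 2^(−1.765) = 0.2942.
Combined: 0.8609 × 0.2942 = 0.2533 μGy/h.

0.253 μGy/h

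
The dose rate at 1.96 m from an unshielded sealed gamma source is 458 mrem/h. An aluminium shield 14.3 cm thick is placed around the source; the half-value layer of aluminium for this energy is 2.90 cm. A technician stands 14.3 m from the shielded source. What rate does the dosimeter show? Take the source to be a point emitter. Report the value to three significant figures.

Distance alone: (1.96/14.3)² = 0.01879, so 458 × 0.01879 = 8.606 mrem/h.
Shield: 14.3/2.90 = 4.931 half-value layers → attenuation 2^(−4.931) = 0.03278.
Combined: 8.606 × 0.03278 = 0.2821 mrem/h.

0.282 mrem/h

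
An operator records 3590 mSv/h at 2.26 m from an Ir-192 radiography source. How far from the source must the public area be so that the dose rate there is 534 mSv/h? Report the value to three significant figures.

5.86 m

Intensity scales as (d₁/d₂)², so d₂ = d₁·√(I₁/I₂).
I₁/I₂ = 3590/534 = 6.723, so d₂ = 2.26 × √6.723 = 5.860 m.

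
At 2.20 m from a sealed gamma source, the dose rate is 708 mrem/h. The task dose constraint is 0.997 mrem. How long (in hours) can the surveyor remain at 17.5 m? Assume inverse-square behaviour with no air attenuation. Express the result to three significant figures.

Intensity scales as (d₁/d₂)², so rate at 17.5 m:
708 × (2.20/17.5)² = 708 × 0.01580 = 11.19 mrem/h.
Stay time = 0.997 mrem ÷ 11.19 mrem/h = 0.08910 h.

0.0891 h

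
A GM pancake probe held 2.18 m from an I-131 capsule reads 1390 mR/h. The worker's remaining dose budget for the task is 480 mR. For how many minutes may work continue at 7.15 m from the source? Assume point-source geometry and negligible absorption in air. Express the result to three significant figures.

223 min

Using I₁d₁² = I₂d₂², rate at 7.15 m:
(2.18/7.15)² = 0.09296, so 1390 × 0.09296 = 129.2 mR/h.
Stay time = 480 mR ÷ 129.2 mR/h = 3.715 h = 222.9 min.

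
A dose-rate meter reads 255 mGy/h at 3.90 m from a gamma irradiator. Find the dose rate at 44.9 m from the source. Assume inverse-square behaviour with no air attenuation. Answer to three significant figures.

By the inverse-square law, the rate at 44.9 m is
(3.90/44.9)² = 0.007545, so 255 × 0.007545 = 1.924 mGy/h.

1.92 mGy/h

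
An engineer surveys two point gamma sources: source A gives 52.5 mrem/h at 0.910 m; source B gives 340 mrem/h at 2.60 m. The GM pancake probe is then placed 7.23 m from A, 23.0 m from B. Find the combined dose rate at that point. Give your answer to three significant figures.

5.18 mrem/h

By superposition, sum each source's inverse-square contribution:
A: 52.5 × (0.910/7.23)² = 0.8317 mrem/h
B: 340 × (2.60/23.0)² = 4.345 mrem/h
Total = 0.8317 + 4.345 = 5.177 mrem/h.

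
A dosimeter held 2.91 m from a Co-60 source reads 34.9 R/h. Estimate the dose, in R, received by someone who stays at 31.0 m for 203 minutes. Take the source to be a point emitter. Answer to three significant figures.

1.04 R

Using I₁d₁² = I₂d₂², rate at 31.0 m:
34.9 × (2.91/31.0)² = 34.9 × 0.008812 = 0.3075 R/h.
Dose = rate × time = 0.3075 R/h × 3.383 h = 1.040 R.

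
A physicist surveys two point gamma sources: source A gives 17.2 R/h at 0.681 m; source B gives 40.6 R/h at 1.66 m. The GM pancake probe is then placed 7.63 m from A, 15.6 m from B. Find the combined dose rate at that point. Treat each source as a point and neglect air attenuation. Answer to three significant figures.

0.597 R/h

Each source contributes Iᵢ·(dᵢ/rᵢ)²; contributions add.
A: 17.2 × (0.681/7.63)² = 0.1370 R/h
B: 40.6 × (1.66/15.6)² = 0.4597 R/h
Total = 0.1370 + 0.4597 = 0.5967 R/h.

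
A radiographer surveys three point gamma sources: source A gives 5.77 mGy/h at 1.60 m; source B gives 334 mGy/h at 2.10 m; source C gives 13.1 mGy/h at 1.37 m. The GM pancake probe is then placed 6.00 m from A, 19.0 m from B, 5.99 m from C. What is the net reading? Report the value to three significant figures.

5.18 mGy/h

By superposition, sum each source's inverse-square contribution:
A: 5.77 × (1.60/6.00)² = 0.4103 mGy/h
B: 334 × (2.10/19.0)² = 4.080 mGy/h
C: 13.1 × (1.37/5.99)² = 0.6853 mGy/h
Total = 0.4103 + 4.080 + 0.6853 = 5.176 mGy/h.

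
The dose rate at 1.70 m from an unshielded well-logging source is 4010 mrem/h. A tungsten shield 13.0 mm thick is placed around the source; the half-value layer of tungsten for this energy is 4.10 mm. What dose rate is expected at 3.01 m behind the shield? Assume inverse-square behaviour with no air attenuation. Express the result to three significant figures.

Distance alone: (1.70/3.01)² = 0.3190, so 4010 × 0.3190 = 1279 mrem/h.
Shield: 13.0/4.10 = 3.171 half-value layers → attenuation 2^(−3.171) = 0.1110.
Combined: 1279 × 0.1110 = 142.0 mrem/h.

142 mrem/h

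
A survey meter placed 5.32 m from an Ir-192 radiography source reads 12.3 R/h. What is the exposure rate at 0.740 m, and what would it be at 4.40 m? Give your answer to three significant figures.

636 R/h; 18.0 R/h

By the inverse-square law,
At 0.740 m: 12.3 × (5.32/0.740)² = 12.3 × 51.68 = 635.7 R/h
At 4.40 m: 635.7 × (0.740/4.40)² = 635.7 × 0.02829 = 17.98 R/h.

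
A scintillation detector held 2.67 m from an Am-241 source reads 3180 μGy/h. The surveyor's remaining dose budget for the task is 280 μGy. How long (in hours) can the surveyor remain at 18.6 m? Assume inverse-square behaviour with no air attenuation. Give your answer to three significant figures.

4.27 h

By the inverse-square law, rate at 18.6 m:
3180 × (2.67/18.6)² = 3180 × 0.02061 = 65.54 μGy/h.
Stay time = 280 μGy ÷ 65.54 μGy/h = 4.272 h.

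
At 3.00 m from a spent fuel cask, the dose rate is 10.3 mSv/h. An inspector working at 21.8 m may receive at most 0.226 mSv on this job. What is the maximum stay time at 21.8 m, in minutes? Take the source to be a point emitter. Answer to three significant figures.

69.5 min

Applying the 1/r² law, rate at 21.8 m:
(3.00/21.8)² = 0.01894, so 10.3 × 0.01894 = 0.1951 mSv/h.
Stay time = 0.226 mSv ÷ 0.1951 mSv/h = 1.158 h = 69.48 min.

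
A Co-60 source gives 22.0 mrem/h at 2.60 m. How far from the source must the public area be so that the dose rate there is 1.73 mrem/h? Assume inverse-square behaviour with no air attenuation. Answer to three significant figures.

9.27 m

Using I₁d₁² = I₂d₂², d₂ = d₁·√(I₁/I₂).
I₁/I₂ = 22.0/1.73 = 12.72, so d₂ = 2.60 × √12.72 = 9.273 m.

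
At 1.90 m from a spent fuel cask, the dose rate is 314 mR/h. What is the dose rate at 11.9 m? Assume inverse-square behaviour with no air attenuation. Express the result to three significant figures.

8.00 mR/h

Using I₁d₁² = I₂d₂², the rate at 11.9 m is
314 × (1.90/11.9)² = 314 × 0.02549 = 8.004 mR/h.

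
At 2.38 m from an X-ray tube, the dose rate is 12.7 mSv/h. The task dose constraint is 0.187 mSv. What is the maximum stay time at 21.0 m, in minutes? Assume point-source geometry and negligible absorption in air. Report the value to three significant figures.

By the inverse-square law, rate at 21.0 m:
(2.38/21.0)² = 0.01284, so 12.7 × 0.01284 = 0.1631 mSv/h.
Stay time = 0.187 mSv ÷ 0.1631 mSv/h = 1.147 h = 68.82 min.

68.8 min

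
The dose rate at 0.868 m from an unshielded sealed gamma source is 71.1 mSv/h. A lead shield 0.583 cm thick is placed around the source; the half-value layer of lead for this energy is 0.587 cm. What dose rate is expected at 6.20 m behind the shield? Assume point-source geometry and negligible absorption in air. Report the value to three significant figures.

Distance alone: (0.868/6.20)² = 0.01960, so 71.1 × 0.01960 = 1.394 mSv/h.
Shield: 0.583/0.587 = 0.9932 half-value layers → attenuation 2^(−0.9932) = 0.5024.
Combined: 1.394 × 0.5024 = 0.7003 mSv/h.

0.700 mSv/h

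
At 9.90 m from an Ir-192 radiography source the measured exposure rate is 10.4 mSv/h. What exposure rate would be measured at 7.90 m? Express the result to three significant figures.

Intensity scales as (d₁/d₂)², so scaling from 9.90 m to 7.90 m:
(9.90/7.90)² = 1.570, so 10.4 × 1.570 = 16.33 mSv/h.

16.3 mSv/h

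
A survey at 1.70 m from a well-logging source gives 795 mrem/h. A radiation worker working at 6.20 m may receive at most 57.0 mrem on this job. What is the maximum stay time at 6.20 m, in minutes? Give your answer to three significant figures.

57.2 min

Since intensity falls as 1/r², rate at 6.20 m:
(1.70/6.20)² = 0.07518, so 795 × 0.07518 = 59.77 mrem/h.
Stay time = 57.0 mrem ÷ 59.77 mrem/h = 0.9537 h = 57.22 min.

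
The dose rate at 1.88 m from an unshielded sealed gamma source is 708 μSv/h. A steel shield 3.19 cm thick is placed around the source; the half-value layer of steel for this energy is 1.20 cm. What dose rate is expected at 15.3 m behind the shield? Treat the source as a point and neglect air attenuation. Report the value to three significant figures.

Distance alone: (1.88/15.3)² = 0.01510, so 708 × 0.01510 = 10.69 μSv/h.
Shield: 3.19/1.20 = 2.658 half-value layers → attenuation 2^(−2.658) = 0.1584.
Combined: 10.69 × 0.1584 = 1.693 μSv/h.

1.69 μSv/h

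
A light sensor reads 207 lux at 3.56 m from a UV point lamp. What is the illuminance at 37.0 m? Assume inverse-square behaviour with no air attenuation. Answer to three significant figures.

1.92 lux

Since intensity falls as 1/r², the rate at 37.0 m is
(3.56/37.0)² = 0.009258, so 207 × 0.009258 = 1.916 lux.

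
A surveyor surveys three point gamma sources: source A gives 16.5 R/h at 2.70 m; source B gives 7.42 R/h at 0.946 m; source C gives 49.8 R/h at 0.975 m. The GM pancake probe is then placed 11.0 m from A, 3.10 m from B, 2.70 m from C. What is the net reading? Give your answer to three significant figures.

8.18 R/h

By superposition, sum each source's inverse-square contribution:
A: 16.5 × (2.70/11.0)² = 0.9941 R/h
B: 7.42 × (0.946/3.10)² = 0.6910 R/h
C: 49.8 × (0.975/2.70)² = 6.494 R/h
Total = 0.9941 + 0.6910 + 6.494 = 8.179 R/h.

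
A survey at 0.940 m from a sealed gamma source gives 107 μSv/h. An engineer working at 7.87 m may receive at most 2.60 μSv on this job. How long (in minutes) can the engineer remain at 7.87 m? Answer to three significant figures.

Applying the 1/r² law, rate at 7.87 m:
107 × (0.940/7.87)² = 107 × 0.01427 = 1.527 μSv/h.
Stay time = 2.60 μSv ÷ 1.527 μSv/h = 1.703 h = 102.2 min.

102 min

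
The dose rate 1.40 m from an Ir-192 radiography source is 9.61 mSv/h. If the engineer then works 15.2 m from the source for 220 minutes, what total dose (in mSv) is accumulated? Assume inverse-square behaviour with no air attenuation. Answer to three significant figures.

0.299 mSv

By the inverse-square law, rate at 15.2 m:
9.61 × (1.40/15.2)² = 9.61 × 0.008483 = 0.08152 mSv/h.
Dose = rate × time = 0.08152 mSv/h × 3.667 h = 0.2989 mSv.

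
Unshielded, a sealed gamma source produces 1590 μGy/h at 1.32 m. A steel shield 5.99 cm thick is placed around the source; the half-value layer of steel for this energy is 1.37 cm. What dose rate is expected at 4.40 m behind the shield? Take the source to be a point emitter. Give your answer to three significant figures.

Distance alone: (1.32/4.40)² = 0.09000, so 1590 × 0.09000 = 143.1 μGy/h.
Shield: 5.99/1.37 = 4.372 half-value layers → attenuation 2^(−4.372) = 0.04829.
Combined: 143.1 × 0.04829 = 6.910 μGy/h.

6.91 μGy/h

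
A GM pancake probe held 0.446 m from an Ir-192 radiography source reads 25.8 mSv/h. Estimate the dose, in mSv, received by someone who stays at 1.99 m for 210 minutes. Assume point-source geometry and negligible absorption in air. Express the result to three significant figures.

Intensity scales as (d₁/d₂)², so rate at 1.99 m:
25.8 × (0.446/1.99)² = 25.8 × 0.05023 = 1.296 mSv/h.
Dose = rate × time = 1.296 mSv/h × 3.500 h = 4.536 mSv.

4.54 mSv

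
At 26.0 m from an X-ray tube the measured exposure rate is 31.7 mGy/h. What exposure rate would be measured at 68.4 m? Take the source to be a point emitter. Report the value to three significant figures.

4.58 mGy/h

Intensity scales as (d₁/d₂)², so scaling from 26.0 m to 68.4 m:
(26.0/68.4)² = 0.1445, so 31.7 × 0.1445 = 4.581 mGy/h.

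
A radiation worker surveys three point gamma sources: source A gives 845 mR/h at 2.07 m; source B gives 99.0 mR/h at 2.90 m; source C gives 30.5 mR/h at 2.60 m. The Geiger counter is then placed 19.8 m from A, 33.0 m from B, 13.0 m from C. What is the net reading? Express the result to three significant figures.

11.2 mR/h

Each source contributes Iᵢ·(dᵢ/rᵢ)²; contributions add.
A: 845 × (2.07/19.8)² = 9.236 mR/h
B: 99.0 × (2.90/33.0)² = 0.7645 mR/h
C: 30.5 × (2.60/13.0)² = 1.220 mR/h
Total = 9.236 + 0.7645 + 1.220 = 11.22 mR/h.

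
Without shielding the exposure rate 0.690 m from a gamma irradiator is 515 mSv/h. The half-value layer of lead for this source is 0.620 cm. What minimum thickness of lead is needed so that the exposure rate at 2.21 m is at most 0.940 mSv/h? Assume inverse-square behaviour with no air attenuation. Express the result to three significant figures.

3.56 cm

At 2.21 m, distance alone gives (0.690/2.21)² = 0.09748, so 515 × 0.09748 = 50.20 mSv/h.
Further attenuation needed: 50.20/0.940 = 53.40.
n = log₂(53.40) = 5.739 half-value layers.
Thickness = 5.739 × 0.620 cm = 3.558 cm.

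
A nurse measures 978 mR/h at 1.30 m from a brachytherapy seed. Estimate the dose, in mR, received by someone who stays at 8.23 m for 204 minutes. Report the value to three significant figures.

Applying the 1/r² law, rate at 8.23 m:
(1.30/8.23)² = 0.02495, so 978 × 0.02495 = 24.40 mR/h.
Dose = rate × time = 24.40 mR/h × 3.400 h = 82.96 mR.

83.0 mR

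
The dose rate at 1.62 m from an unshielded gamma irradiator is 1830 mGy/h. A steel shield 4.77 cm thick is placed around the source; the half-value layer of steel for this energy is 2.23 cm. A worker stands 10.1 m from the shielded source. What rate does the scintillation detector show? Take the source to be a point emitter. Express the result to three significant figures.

Distance alone: 1830 × (1.62/10.1)² = 1830 × 0.02573 = 47.09 mGy/h.
Shield: 4.77/2.23 = 2.139 half-value layers → attenuation 2^(−2.139) = 0.2270.
Combined: 47.09 × 0.2270 = 10.69 mGy/h.

10.7 mGy/h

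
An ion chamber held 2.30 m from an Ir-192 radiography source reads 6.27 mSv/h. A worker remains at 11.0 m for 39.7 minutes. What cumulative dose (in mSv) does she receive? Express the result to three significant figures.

Applying the 1/r² law, rate at 11.0 m:
(2.30/11.0)² = 0.04372, so 6.27 × 0.04372 = 0.2741 mSv/h.
Dose = rate × time = 0.2741 mSv/h × 0.6617 h = 0.1814 mSv.

0.181 mSv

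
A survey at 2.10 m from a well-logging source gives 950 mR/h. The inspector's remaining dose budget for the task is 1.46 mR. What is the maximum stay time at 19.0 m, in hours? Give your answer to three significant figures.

0.126 h

Using I₁d₁² = I₂d₂², rate at 19.0 m:
(2.10/19.0)² = 0.01222, so 950 × 0.01222 = 11.61 mR/h.
Stay time = 1.46 mR ÷ 11.61 mR/h = 0.1258 h.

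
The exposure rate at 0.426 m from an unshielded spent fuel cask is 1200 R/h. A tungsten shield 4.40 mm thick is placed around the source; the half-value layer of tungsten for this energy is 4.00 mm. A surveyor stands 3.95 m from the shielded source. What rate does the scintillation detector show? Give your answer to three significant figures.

6.51 R/h

Distance alone: 1200 × (0.426/3.95)² = 1200 × 0.01163 = 13.96 R/h.
Shield: 4.40/4.00 = 1.100 half-value layers → attenuation 2^(−1.100) = 0.4665.
Combined: 13.96 × 0.4665 = 6.512 R/h.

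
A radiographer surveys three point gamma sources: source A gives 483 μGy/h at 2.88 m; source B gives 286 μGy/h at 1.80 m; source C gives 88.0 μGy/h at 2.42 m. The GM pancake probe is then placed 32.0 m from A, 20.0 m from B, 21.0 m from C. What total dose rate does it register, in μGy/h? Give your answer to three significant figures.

By superposition, sum each source's inverse-square contribution:
A: 483 × (2.88/32.0)² = 3.912 μGy/h
B: 286 × (1.80/20.0)² = 2.317 μGy/h
C: 88.0 × (2.42/21.0)² = 1.169 μGy/h
Total = 3.912 + 2.317 + 1.169 = 7.398 μGy/h.

7.40 μGy/h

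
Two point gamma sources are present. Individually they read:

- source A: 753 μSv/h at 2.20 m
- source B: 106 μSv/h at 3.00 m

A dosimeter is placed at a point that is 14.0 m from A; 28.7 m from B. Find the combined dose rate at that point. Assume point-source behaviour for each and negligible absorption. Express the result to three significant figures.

19.8 μSv/h

By superposition, sum each source's inverse-square contribution:
A: 753 × (2.20/14.0)² = 18.59 μSv/h
B: 106 × (3.00/28.7)² = 1.158 μSv/h
Total = 18.59 + 1.158 = 19.75 μSv/h.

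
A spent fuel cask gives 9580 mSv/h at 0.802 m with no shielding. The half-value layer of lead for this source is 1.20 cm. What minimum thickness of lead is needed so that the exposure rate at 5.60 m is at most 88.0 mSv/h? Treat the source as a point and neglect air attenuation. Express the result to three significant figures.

At 5.60 m, distance alone gives (0.802/5.60)² = 0.02051, so 9580 × 0.02051 = 196.5 mSv/h.
Further attenuation needed: 196.5/88.0 = 2.233.
n = log₂(2.233) = 1.159 half-value layers.
Thickness = 1.159 × 1.20 cm = 1.391 cm.

1.39 cm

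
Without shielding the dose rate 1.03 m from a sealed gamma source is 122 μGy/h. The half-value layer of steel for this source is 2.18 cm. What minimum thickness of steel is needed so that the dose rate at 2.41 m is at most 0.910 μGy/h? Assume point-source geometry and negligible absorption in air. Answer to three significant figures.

At 2.41 m, distance alone gives (1.03/2.41)² = 0.1827, so 122 × 0.1827 = 22.29 μGy/h.
Further attenuation needed: 22.29/0.910 = 24.49.
n = log₂(24.49) = 4.614 half-value layers.
Thickness = 4.614 × 2.18 cm = 10.06 cm.

10.1 cm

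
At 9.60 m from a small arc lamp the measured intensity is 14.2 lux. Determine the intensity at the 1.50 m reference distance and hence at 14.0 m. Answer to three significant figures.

582 lux; 6.68 lux

Applying the 1/r² law,
At 1.50 m: 14.2 × (9.60/1.50)² = 14.2 × 40.96 = 581.6 lux
At 14.0 m: (1.50/14.0)² = 0.01148, so 581.6 × 0.01148 = 6.677 lux.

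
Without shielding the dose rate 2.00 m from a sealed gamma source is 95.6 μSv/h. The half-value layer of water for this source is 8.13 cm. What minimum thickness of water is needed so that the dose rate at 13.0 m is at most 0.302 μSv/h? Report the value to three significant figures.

At 13.0 m, distance alone gives 95.6 × (2.00/13.0)² = 95.6 × 0.02367 = 2.263 μSv/h.
Further attenuation needed: 2.263/0.302 = 7.493.
n = log₂(7.493) = 2.906 half-value layers.
Thickness = 2.906 × 8.13 cm = 23.63 cm.

23.6 cm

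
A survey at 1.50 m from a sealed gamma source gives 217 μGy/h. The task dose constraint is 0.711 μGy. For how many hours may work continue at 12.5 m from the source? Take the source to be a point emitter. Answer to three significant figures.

0.228 h

Applying the 1/r² law, rate at 12.5 m:
(1.50/12.5)² = 0.01440, so 217 × 0.01440 = 3.125 μGy/h.
Stay time = 0.711 μGy ÷ 3.125 μGy/h = 0.2275 h.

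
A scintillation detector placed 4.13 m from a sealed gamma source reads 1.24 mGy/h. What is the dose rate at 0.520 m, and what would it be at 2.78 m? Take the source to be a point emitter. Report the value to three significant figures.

78.2 mGy/h; 2.74 mGy/h

Since intensity falls as 1/r²,
At 0.520 m: (4.13/0.520)² = 63.08, so 1.24 × 63.08 = 78.22 mGy/h
At 2.78 m: (0.520/2.78)² = 0.03499, so 78.22 × 0.03499 = 2.737 mGy/h.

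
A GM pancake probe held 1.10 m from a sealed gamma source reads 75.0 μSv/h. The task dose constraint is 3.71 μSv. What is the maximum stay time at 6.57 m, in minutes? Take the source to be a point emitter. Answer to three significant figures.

Intensity scales as (d₁/d₂)², so rate at 6.57 m:
(1.10/6.57)² = 0.02803, so 75.0 × 0.02803 = 2.102 μSv/h.
Stay time = 3.71 μSv ÷ 2.102 μSv/h = 1.765 h = 105.9 min.

106 min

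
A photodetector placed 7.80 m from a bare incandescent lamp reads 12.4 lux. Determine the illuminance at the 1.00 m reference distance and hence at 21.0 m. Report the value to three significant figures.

754 lux; 1.71 lux

Intensity scales as (d₁/d₂)², so
At 1.00 m: (7.80/1.00)² = 60.84, so 12.4 × 60.84 = 754.4 lux
At 21.0 m: 754.4 × (1.00/21.0)² = 754.4 × 0.002268 = 1.711 lux.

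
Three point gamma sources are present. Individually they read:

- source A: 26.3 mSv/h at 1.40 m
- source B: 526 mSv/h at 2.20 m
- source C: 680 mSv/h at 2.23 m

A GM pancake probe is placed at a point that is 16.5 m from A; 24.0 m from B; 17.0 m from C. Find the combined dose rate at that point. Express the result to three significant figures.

By superposition, sum each source's inverse-square contribution:
A: 26.3 × (1.40/16.5)² = 0.1893 mSv/h
B: 526 × (2.20/24.0)² = 4.420 mSv/h
C: 680 × (2.23/17.0)² = 11.70 mSv/h
Total = 0.1893 + 4.420 + 11.70 = 16.31 mSv/h.

16.3 mSv/h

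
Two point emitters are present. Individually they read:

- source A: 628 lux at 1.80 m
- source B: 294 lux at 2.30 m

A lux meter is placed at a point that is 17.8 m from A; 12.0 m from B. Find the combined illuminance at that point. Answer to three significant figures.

Each source contributes Iᵢ·(dᵢ/rᵢ)²; contributions add.
A: 628 × (1.80/17.8)² = 6.422 lux
B: 294 × (2.30/12.0)² = 10.80 lux
Total = 6.422 + 10.80 = 17.22 lux.

17.2 lux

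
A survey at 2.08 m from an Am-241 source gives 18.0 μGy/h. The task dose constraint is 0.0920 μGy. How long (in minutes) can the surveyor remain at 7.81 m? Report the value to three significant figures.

4.32 min

Applying the 1/r² law, rate at 7.81 m:
(2.08/7.81)² = 0.07093, so 18.0 × 0.07093 = 1.277 μGy/h.
Stay time = 0.0920 μGy ÷ 1.277 μGy/h = 0.07204 h = 4.322 min.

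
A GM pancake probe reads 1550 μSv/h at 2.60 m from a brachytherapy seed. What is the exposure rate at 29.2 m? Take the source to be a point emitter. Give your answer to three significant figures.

12.3 μSv/h

By the inverse-square law, the rate at 29.2 m is
1550 × (2.60/29.2)² = 1550 × 0.007928 = 12.29 μSv/h.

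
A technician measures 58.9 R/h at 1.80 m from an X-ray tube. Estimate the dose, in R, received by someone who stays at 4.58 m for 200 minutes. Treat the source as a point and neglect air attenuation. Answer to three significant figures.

30.3 R

Intensity scales as (d₁/d₂)², so rate at 4.58 m:
58.9 × (1.80/4.58)² = 58.9 × 0.1545 = 9.100 R/h.
Dose = rate × time = 9.100 R/h × 3.333 h = 30.33 R.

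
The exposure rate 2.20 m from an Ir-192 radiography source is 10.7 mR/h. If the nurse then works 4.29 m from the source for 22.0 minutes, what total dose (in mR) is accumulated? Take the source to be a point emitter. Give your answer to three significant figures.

Intensity scales as (d₁/d₂)², so rate at 4.29 m:
10.7 × (2.20/4.29)² = 10.7 × 0.2630 = 2.814 mR/h.
Dose = rate × time = 2.814 mR/h × 0.3667 h = 1.032 mR.

1.03 mR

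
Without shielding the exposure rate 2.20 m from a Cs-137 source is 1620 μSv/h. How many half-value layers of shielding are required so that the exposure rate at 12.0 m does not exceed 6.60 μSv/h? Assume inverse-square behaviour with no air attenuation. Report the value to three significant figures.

At 12.0 m, distance alone gives (2.20/12.0)² = 0.03361, so 1620 × 0.03361 = 54.45 μSv/h.
Further attenuation needed: 54.45/6.60 = 8.250.
n = log₂(8.250) = 3.044 half-value layers.

3.04 half-value layers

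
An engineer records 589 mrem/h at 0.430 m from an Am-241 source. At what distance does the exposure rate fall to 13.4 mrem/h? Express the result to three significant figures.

2.85 m

By the inverse-square law, d₂ = d₁·√(I₁/I₂).
I₁/I₂ = 589/13.4 = 43.96, so d₂ = 0.430 × √43.96 = 2.851 m.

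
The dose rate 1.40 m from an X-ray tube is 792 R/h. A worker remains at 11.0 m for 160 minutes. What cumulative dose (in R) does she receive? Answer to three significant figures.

Since intensity falls as 1/r², rate at 11.0 m:
792 × (1.40/11.0)² = 792 × 0.01620 = 12.83 R/h.
Dose = rate × time = 12.83 R/h × 2.667 h = 34.22 R.

34.2 R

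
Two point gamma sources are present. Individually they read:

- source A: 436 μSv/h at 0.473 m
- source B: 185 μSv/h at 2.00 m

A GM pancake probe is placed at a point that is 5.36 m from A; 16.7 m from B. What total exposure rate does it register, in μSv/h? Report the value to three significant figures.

By superposition, sum each source's inverse-square contribution:
A: 436 × (0.473/5.36)² = 3.395 μSv/h
B: 185 × (2.00/16.7)² = 2.653 μSv/h
Total = 3.395 + 2.653 = 6.048 μSv/h.

6.05 μSv/h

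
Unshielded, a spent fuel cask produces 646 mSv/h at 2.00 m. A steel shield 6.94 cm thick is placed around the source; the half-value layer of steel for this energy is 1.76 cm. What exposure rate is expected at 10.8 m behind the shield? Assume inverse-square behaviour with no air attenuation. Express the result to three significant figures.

Distance alone: (2.00/10.8)² = 0.03429, so 646 × 0.03429 = 22.15 mSv/h.
Shield: 6.94/1.76 = 3.943 half-value layers → attenuation 2^(−3.943) = 0.06502.
Combined: 22.15 × 0.06502 = 1.440 mSv/h.

1.44 mSv/h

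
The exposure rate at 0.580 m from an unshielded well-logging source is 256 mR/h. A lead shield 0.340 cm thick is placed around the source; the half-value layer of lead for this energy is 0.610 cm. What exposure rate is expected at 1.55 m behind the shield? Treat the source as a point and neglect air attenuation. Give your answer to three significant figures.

Distance alone: 256 × (0.580/1.55)² = 256 × 0.1400 = 35.84 mR/h.
Shield: 0.340/0.610 = 0.5574 half-value layers → attenuation 2^(−0.5574) = 0.6795.
Combined: 35.84 × 0.6795 = 24.35 mR/h.

24.4 mR/h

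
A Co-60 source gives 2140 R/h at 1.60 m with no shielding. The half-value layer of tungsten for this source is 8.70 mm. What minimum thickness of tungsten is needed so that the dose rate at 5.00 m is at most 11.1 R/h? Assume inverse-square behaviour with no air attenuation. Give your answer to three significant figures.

37.4 mm

At 5.00 m, distance alone gives (1.60/5.00)² = 0.1024, so 2140 × 0.1024 = 219.1 R/h.
Further attenuation needed: 219.1/11.1 = 19.74.
n = log₂(19.74) = 4.303 half-value layers.
Thickness = 4.303 × 8.70 mm = 37.44 mm.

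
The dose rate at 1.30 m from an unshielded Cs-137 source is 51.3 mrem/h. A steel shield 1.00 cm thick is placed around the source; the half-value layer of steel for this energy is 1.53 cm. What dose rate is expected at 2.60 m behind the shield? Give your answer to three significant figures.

8.15 mrem/h

Distance alone: (1.30/2.60)² = 0.2500, so 51.3 × 0.2500 = 12.82 mrem/h.
Shield: 1.00/1.53 = 0.6536 half-value layers → attenuation 2^(−0.6536) = 0.6357.
Combined: 12.82 × 0.6357 = 8.150 mrem/h.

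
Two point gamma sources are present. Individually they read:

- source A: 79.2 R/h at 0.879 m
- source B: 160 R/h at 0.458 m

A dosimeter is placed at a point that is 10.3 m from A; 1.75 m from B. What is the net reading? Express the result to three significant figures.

Each source contributes Iᵢ·(dᵢ/rᵢ)²; contributions add.
A: 79.2 × (0.879/10.3)² = 0.5768 R/h
B: 160 × (0.458/1.75)² = 10.96 R/h
Total = 0.5768 + 10.96 = 11.54 R/h.

11.5 R/h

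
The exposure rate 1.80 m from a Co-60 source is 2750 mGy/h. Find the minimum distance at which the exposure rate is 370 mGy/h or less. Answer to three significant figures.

Applying the 1/r² law, d₂ = d₁·√(I₁/I₂).
I₁/I₂ = 2750/370 = 7.432, so d₂ = 1.80 × √7.432 = 4.907 m.

4.91 m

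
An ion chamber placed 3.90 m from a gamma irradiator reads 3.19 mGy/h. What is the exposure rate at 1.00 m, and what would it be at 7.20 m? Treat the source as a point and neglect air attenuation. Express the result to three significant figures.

By the inverse-square law,
At 1.00 m: (3.90/1.00)² = 15.21, so 3.19 × 15.21 = 48.52 mGy/h
At 7.20 m: (1.00/7.20)² = 0.01929, so 48.52 × 0.01929 = 0.9360 mGy/h.

48.5 mGy/h; 0.936 mGy/h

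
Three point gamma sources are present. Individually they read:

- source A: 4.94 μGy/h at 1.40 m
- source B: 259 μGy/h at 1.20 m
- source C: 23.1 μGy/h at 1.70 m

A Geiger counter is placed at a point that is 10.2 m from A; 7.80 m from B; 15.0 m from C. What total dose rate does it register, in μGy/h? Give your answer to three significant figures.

6.52 μGy/h

Each source contributes Iᵢ·(dᵢ/rᵢ)²; contributions add.
A: 4.94 × (1.40/10.2)² = 0.09306 μGy/h
B: 259 × (1.20/7.80)² = 6.130 μGy/h
C: 23.1 × (1.70/15.0)² = 0.2967 μGy/h
Total = 0.09306 + 6.130 + 0.2967 = 6.520 μGy/h.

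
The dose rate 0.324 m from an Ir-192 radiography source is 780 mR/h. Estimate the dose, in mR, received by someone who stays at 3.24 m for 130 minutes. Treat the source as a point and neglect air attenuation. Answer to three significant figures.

Intensity scales as (d₁/d₂)², so rate at 3.24 m:
(0.324/3.24)² = 0.01000, so 780 × 0.01000 = 7.800 mR/h.
Dose = rate × time = 7.800 mR/h × 2.167 h = 16.90 mR.

16.9 mR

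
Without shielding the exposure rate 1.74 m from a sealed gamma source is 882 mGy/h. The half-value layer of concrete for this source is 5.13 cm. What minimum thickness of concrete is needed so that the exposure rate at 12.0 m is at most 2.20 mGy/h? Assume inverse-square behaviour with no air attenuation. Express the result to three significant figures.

15.8 cm

At 12.0 m, distance alone gives 882 × (1.74/12.0)² = 882 × 0.02102 = 18.54 mGy/h.
Further attenuation needed: 18.54/2.20 = 8.427.
n = log₂(8.427) = 3.075 half-value layers.
Thickness = 3.075 × 5.13 cm = 15.77 cm.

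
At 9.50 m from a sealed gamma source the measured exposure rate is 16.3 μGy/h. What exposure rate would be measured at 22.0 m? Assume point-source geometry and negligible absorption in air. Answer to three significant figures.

Since intensity falls as 1/r², scaling from 9.50 m to 22.0 m:
16.3 × (9.50/22.0)² = 16.3 × 0.1865 = 3.040 μGy/h.

3.04 μGy/h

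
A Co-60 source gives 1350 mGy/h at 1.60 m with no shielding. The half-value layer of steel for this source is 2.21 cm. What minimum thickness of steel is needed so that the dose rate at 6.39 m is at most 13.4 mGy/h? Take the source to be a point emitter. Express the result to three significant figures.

5.88 cm

At 6.39 m, distance alone gives (1.60/6.39)² = 0.06270, so 1350 × 0.06270 = 84.65 mGy/h.
Further attenuation needed: 84.65/13.4 = 6.317.
n = log₂(6.317) = 2.659 half-value layers.
Thickness = 2.659 × 2.21 cm = 5.876 cm.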